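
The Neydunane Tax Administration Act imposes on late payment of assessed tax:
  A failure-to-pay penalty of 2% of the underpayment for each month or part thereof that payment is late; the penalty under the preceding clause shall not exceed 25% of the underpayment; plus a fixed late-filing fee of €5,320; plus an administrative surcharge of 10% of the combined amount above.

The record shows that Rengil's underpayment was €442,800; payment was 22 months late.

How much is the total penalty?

Accrued rate: 2% × 22 = 44%, capped at 25% → 25%
Failure-to-pay penalty: 25% of €442,800 = €110,700
Penalty before surcharge: €110,700 + €5,320 = €116,020
Administrative surcharge: 10% of €116,020 = €11,602
Total penalty: €116,020 + €11,602 = €127,622

€127,622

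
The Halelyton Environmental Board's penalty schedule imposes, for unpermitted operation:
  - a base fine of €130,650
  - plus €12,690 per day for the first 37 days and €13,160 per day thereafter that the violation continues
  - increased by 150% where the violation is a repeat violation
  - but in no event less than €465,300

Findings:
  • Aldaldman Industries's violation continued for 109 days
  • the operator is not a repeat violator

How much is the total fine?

First 37 days: 37 × €12,690 = €469,530
Remaining days: (109 − 37) × €13,160 = €947,520
Per-day component: €469,530 + €947,520 = €1,417,050
Base plus per-day: €130,650 + €1,417,050 = €1,547,700
The operator is not a repeat violator: no 150% increase.
Minimum €465,300: €1,547,700 meets the minimum, no increase.

€1,547,700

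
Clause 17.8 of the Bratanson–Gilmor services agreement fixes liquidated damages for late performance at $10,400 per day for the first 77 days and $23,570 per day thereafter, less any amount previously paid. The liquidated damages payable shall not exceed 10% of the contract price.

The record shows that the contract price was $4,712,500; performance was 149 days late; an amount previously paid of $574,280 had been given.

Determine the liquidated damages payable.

First 77 days: 77 × $10,400 = $800,800
Remaining days: (149 − 77) × $23,570 = $1,697,040
Accrued per-day damages: $800,800 + $1,697,040 = $2,497,840
Less amount previously paid: $2,497,840 − $574,280 = $1,923,560
Cap: 10% of $4,712,500 = $471,250
Cap at $471,250: $1,923,560 exceeds the cap → $471,250

$471,250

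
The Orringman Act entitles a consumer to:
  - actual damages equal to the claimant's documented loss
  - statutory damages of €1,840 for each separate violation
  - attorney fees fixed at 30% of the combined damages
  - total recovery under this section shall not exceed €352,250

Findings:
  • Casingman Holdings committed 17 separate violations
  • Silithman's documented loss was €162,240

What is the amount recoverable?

Statutory damages: 17 × €1,840 = €31,280
Combined damages: €162,240 + €31,280 = €193,520
Attorney fees: 30% of €193,520 = €58,056
Total before cap: €193,520 + €58,056 = €251,576
Cap at €352,250: €251,576 is within the cap, no reduction.

€251,576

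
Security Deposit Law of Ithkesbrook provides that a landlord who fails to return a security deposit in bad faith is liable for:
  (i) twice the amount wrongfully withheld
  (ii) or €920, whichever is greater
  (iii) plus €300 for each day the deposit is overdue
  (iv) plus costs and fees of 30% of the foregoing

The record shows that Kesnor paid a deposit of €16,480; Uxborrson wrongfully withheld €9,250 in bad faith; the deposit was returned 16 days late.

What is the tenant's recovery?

Doubled: 2 × €9,250 = €18,500
Minimum €920: €18,500 meets the minimum, no increase.
Late-return penalty: 16 × €300 = €4,800
Damages plus late penalty: €18,500 + €4,800 = €23,300
Costs and fees: 30% of €23,300 = €6,990
Total recovery: €23,300 + €6,990 = €30,290

€30,290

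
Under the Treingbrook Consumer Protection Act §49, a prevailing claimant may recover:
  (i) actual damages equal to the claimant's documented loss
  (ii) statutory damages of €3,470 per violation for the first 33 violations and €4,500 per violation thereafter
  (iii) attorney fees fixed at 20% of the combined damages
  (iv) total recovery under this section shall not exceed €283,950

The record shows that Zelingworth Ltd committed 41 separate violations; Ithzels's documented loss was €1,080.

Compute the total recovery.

€181,908

First 33 violations: 33 × €3,470 = €114,510
Remaining violations: (41 − 33) × €4,500 = €36,000
Statutory damages: €114,510 + €36,000 = €150,510
Combined damages: €1,080 + €150,510 = €151,590
Attorney fees: 20% of €151,590 = €30,318
Total before cap: €151,590 + €30,318 = €181,908
Cap at €283,950: €181,908 is within the cap, no reduction.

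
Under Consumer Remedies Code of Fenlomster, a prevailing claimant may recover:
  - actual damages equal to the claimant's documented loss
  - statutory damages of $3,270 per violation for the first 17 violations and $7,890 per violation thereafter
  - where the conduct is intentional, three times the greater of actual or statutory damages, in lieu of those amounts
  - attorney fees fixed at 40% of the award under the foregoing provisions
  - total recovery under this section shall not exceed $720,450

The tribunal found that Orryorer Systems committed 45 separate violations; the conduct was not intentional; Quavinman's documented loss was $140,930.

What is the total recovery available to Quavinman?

First 17 violations: 17 × $3,270 = $55,590
Remaining violations: (45 − 17) × $7,890 = $220,920
Statutory damages: $55,590 + $220,920 = $276,510
Conduct not intentional: the in-lieu enhancement does not apply.
Actual plus statutory damages: $140,930 + $276,510 = $417,440
Attorney fees: 40% of $417,440 = $166,976
Total before cap: $417,440 + $166,976 = $584,416
Cap at $720,450: $584,416 is within the cap, no reduction.

$584,416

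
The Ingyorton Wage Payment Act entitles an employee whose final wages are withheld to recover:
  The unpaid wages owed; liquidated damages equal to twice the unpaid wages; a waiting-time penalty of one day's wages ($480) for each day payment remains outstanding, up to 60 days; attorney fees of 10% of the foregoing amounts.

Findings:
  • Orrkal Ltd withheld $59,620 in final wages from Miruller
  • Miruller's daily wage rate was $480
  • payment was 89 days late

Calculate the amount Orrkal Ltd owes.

Doubled: 2 × $59,620 = $119,240
Penalty days: min(89, 60) = 60
Waiting-time penalty: 60 × $480 = $28,800
Subtotal: $59,620 + $119,240 + $28,800 = $207,660
Attorney fees: 10% of $207,660 = $20,766
Total award: $207,660 + $20,766 = $228,426

$228,426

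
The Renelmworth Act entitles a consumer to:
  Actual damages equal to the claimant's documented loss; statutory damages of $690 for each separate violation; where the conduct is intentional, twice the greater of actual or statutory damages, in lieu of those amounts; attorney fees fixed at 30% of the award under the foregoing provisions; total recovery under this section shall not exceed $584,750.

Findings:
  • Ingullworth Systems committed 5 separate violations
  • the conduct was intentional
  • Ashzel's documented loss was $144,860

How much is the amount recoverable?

Statutory damages: 5 × $690 = $3,450
Greater of actual damages ($144,860) or statutory damages ($3,450): $144,860
Doubled: 2 × $144,860 = $289,720
Attorney fees: 30% of $289,720 = $86,916
Total before cap: $289,720 + $86,916 = $376,636
Cap at $584,750: $376,636 is within the cap, no reduction.

$376,636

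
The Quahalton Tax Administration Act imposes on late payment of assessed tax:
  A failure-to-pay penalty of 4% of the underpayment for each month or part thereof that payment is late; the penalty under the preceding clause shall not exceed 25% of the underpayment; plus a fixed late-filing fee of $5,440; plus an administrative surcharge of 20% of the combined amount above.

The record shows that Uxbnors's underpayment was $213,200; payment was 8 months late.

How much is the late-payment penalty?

$70,488

Accrued rate: 4% × 8 = 32%, capped at 25% → 25%
Failure-to-pay penalty: 25% of $213,200 = $53,300
Penalty before surcharge: $53,300 + $5,440 = $58,740
Administrative surcharge: 20% of $58,740 = $11,748
Total penalty: $58,740 + $11,748 = $70,488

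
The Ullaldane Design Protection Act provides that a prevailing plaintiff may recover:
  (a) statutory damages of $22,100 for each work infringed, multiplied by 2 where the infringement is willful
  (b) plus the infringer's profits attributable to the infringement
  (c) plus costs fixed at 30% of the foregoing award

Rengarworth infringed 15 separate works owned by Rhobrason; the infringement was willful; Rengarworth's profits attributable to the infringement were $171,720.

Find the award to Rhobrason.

Award: $1,085,136

Statutory damages: 15 × $22,100 = $331,500
Doubled: 2 × $331,500 = $663,000
Combined award: $663,000 + $171,720 = $834,720
Costs: 30% of $834,720 = $250,416
Award plus costs: $834,720 + $250,416 = $1,085,136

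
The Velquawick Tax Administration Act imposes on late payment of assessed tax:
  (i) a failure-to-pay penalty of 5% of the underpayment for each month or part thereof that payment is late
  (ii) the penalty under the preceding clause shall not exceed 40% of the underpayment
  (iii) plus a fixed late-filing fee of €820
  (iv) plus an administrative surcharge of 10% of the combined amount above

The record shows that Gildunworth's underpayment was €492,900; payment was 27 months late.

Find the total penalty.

Penalty: €217,778

Accrued rate: 5% × 27 = 135%, capped at 40% → 40%
Failure-to-pay penalty: 40% of €492,900 = €197,160
Penalty before surcharge: €197,160 + €820 = €197,980
Administrative surcharge: 10% of €197,980 = €19,798
Total penalty: €197,980 + €19,798 = €217,778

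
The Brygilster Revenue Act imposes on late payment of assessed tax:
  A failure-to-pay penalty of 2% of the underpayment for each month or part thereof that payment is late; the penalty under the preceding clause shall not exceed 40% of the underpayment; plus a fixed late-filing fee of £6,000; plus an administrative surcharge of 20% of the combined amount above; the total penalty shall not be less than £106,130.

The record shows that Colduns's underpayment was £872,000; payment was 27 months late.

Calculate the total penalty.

£425,760

Accrued rate: 2% × 27 = 54%, capped at 40% → 40%
Failure-to-pay penalty: 40% of £872,000 = £348,800
Penalty before surcharge: £348,800 + £6,000 = £354,800
Administrative surcharge: 20% of £354,800 = £70,960
Total penalty: £354,800 + £70,960 = £425,760
Minimum £106,130: £425,760 meets the minimum, no increase.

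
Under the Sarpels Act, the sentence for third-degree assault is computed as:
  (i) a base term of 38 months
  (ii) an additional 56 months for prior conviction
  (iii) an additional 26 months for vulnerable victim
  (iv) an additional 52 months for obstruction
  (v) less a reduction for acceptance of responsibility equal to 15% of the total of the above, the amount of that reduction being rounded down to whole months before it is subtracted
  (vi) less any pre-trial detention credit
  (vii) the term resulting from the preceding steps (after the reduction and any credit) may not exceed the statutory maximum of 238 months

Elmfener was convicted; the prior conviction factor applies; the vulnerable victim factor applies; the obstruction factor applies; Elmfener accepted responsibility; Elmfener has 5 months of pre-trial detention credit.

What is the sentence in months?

Prior conviction enhancement: +56 months
Vulnerable victim enhancement: +26 months
Obstruction enhancement: +52 months
Adjusted term: 38 months + 56 months + 26 months + 52 months = 172 months
Acceptance of responsibility reduction: 15% of 172 months = 25 months (rounded down)
After reduction: 172 − 25 = 147 months
Less pre-trial detention credit: 147 months − 5 months = 142 months
Cap at 238 months: 142 months is within the cap, no reduction.

142 months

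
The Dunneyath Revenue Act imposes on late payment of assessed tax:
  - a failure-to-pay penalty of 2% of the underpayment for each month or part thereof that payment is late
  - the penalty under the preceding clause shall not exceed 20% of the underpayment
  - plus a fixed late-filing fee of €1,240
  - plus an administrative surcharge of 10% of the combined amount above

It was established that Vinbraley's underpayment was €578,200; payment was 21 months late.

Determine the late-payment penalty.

Accrued rate: 2% × 21 = 42%, capped at 20% → 20%
Failure-to-pay penalty: 20% of €578,200 = €115,640
Penalty before surcharge: €115,640 + €1,240 = €116,880
Administrative surcharge: 10% of €116,880 = €11,688
Total penalty: €116,880 + €11,688 = €128,568

Penalty: €128,568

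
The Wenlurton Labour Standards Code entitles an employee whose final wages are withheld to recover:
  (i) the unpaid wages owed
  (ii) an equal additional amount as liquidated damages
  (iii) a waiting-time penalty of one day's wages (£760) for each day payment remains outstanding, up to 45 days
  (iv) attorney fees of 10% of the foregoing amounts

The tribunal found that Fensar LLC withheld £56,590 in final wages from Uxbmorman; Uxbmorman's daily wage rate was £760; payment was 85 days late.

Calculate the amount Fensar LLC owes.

Liquidated damages (equal amount): £56,590
Penalty days: min(85, 45) = 45
Waiting-time penalty: 45 × £760 = £34,200
Subtotal: £56,590 + £56,590 + £34,200 = £147,380
Attorney fees: 10% of £147,380 = £14,738
Total award: £147,380 + £14,738 = £162,118

£162,118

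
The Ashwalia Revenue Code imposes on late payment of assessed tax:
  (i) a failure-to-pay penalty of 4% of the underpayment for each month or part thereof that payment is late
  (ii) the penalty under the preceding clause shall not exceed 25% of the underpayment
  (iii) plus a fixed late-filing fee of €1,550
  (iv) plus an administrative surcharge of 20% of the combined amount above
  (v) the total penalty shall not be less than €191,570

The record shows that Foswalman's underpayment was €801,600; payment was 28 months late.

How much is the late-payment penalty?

Accrued rate: 4% × 28 = 112%, capped at 25% → 25%
Failure-to-pay penalty: 25% of €801,600 = €200,400
Penalty before surcharge: €200,400 + €1,550 = €201,950
Administrative surcharge: 20% of €201,950 = €40,390
Total penalty: €201,950 + €40,390 = €242,340
Minimum €191,570: €242,340 meets the minimum, no increase.

€242,340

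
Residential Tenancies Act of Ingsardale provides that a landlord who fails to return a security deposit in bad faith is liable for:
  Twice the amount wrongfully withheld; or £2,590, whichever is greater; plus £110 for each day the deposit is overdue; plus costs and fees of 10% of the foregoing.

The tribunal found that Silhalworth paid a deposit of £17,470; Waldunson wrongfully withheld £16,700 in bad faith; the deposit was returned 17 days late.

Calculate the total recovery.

Doubled: 2 × £16,700 = £33,400
Minimum £2,590: £33,400 meets the minimum, no increase.
Late-return penalty: 17 × £110 = £1,870
Damages plus late penalty: £33,400 + £1,870 = £35,270
Costs and fees: 10% of £35,270 = £3,527
Total recovery: £35,270 + £3,527 = £38,797

£38,797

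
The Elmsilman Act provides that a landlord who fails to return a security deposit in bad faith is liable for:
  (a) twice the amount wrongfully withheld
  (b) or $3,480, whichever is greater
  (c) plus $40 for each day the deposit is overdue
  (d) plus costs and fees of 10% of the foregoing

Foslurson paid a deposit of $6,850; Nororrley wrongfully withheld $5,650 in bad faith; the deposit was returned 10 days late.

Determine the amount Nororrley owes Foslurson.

Doubled: 2 × $5,650 = $11,300
Minimum $3,480: $11,300 meets the minimum, no increase.
Late-return penalty: 10 × $40 = $400
Damages plus late penalty: $11,300 + $400 = $11,700
Costs and fees: 10% of $11,700 = $1,170
Total recovery: $11,700 + $1,170 = $12,870

$12,870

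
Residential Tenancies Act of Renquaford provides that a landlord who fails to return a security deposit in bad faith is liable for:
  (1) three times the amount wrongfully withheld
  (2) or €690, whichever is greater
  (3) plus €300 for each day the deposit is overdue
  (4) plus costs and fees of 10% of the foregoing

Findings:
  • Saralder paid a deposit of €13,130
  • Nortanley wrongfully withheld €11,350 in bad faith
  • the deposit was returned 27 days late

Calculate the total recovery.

Trebled: 3 × €11,350 = €34,050
Minimum €690: €34,050 meets the minimum, no increase.
Late-return penalty: 27 × €300 = €8,100
Damages plus late penalty: €34,050 + €8,100 = €42,150
Costs and fees: 10% of €42,150 = €4,215
Total recovery: €42,150 + €4,215 = €46,365

€46,365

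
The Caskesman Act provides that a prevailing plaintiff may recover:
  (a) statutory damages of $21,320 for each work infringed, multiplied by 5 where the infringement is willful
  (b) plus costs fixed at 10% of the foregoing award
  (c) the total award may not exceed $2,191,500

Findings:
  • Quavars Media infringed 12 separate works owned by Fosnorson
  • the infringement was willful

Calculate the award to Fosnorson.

Statutory damages: 12 × $21,320 = $255,840
Multiplied by 5: 5 × $255,840 = $1,279,200
Costs: 10% of $1,279,200 = $127,920
Award plus costs: $1,279,200 + $127,920 = $1,407,120
Cap at $2,191,500: $1,407,120 is within the cap, no reduction.

$1,407,120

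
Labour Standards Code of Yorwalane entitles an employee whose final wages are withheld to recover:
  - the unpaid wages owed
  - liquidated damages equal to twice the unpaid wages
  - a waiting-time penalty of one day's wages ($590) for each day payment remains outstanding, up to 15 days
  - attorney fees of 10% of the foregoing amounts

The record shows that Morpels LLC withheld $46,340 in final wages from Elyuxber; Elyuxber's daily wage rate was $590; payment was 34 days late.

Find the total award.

Doubled: 2 × $46,340 = $92,680
Penalty days: min(34, 15) = 15
Waiting-time penalty: 15 × $590 = $8,850
Subtotal: $46,340 + $92,680 + $8,850 = $147,870
Attorney fees: 10% of $147,870 = $14,787
Total award: $147,870 + $14,787 = $162,657

$162,657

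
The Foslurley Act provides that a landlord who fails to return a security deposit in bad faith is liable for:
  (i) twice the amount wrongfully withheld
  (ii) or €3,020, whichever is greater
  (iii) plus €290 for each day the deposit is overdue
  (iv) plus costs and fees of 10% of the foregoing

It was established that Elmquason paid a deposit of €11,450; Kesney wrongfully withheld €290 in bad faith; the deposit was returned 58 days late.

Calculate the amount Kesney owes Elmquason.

€21,824

Doubled: 2 × €290 = €580
Minimum €3,020: €580 is below the minimum → €3,020
Late-return penalty: 58 × €290 = €16,820
Damages plus late penalty: €3,020 + €16,820 = €19,840
Costs and fees: 10% of €19,840 = €1,984
Total recovery: €19,840 + €1,984 = €21,824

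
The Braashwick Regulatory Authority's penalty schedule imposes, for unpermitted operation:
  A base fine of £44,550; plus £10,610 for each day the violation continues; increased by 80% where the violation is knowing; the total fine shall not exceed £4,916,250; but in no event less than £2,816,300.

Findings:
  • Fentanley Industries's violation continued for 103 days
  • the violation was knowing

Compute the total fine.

Per-day component: 103 × £10,610 = £1,092,830
Base plus per-day: £44,550 + £1,092,830 = £1,137,380
Enhancement: 80% of £1,137,380 = £909,904
Enhanced fine: £1,137,380 + £909,904 = £2,047,284
Cap at £4,916,250: £2,047,284 is within the cap, no reduction.
Minimum £2,816,300: £2,047,284 is below the minimum → £2,816,300

£2,816,300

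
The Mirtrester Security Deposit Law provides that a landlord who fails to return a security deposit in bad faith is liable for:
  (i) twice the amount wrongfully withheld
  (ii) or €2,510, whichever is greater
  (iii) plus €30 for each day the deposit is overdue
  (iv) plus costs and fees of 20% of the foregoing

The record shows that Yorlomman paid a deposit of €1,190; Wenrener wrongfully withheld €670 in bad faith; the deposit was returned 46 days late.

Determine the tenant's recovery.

€4,668

Doubled: 2 × €670 = €1,340
Minimum €2,510: €1,340 is below the minimum → €2,510
Late-return penalty: 46 × €30 = €1,380
Damages plus late penalty: €2,510 + €1,380 = €3,890
Costs and fees: 20% of €3,890 = €778
Total recovery: €3,890 + €778 = €4,668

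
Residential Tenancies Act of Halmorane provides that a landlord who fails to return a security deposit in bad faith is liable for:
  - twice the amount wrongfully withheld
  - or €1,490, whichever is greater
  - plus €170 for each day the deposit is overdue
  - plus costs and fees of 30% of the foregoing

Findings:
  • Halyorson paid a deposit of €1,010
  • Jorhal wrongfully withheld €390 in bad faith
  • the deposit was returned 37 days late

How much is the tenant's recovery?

Doubled: 2 × €390 = €780
Minimum €1,490: €780 is below the minimum → €1,490
Late-return penalty: 37 × €170 = €6,290
Damages plus late penalty: €1,490 + €6,290 = €7,780
Costs and fees: 30% of €7,780 = €2,334
Total recovery: €7,780 + €2,334 = €10,114

Recovery: €10,114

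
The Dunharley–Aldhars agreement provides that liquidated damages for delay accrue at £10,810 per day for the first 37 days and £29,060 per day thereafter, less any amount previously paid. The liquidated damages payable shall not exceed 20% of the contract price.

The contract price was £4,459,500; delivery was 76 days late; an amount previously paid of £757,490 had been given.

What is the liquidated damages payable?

£775,820

First 37 days: 37 × £10,810 = £399,970
Remaining days: (76 − 37) × £29,060 = £1,133,340
Accrued per-day damages: £399,970 + £1,133,340 = £1,533,310
Less amount previously paid: £1,533,310 − £757,490 = £775,820
Cap: 20% of £4,459,500 = £891,900
Cap at £891,900: £775,820 is within the cap, no reduction.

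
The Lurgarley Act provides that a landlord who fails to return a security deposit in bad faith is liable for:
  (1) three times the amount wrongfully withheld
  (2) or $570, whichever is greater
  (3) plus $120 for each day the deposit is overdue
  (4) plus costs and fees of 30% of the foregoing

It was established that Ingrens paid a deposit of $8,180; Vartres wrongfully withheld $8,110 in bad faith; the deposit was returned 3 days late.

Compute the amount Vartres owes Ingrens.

Recovery: $32,097

Trebled: 3 × $8,110 = $24,330
Minimum $570: $24,330 meets the minimum, no increase.
Late-return penalty: 3 × $120 = $360
Damages plus late penalty: $24,330 + $360 = $24,690
Costs and fees: 30% of $24,690 = $7,407
Total recovery: $24,690 + $7,407 = $32,097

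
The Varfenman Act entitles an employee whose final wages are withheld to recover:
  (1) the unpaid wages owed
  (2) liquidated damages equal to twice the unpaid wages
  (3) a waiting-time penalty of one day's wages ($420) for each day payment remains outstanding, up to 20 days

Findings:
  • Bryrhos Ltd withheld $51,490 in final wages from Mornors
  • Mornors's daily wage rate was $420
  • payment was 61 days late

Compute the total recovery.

Doubled: 2 × $51,490 = $102,980
Penalty days: min(61, 20) = 20
Waiting-time penalty: 20 × $420 = $8,400
Total award: $51,490 + $102,980 + $8,400 = $162,870

$162,870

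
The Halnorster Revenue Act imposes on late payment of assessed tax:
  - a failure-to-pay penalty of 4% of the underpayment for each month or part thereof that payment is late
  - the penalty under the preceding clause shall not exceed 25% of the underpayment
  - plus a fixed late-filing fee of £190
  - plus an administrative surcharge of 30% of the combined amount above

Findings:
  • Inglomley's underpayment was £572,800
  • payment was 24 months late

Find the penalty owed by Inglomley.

Accrued rate: 4% × 24 = 96%, capped at 25% → 25%
Failure-to-pay penalty: 25% of £572,800 = £143,200
Penalty before surcharge: £143,200 + £190 = £143,390
Administrative surcharge: 30% of £143,390 = £43,017
Total penalty: £143,390 + £43,017 = £186,407

£186,407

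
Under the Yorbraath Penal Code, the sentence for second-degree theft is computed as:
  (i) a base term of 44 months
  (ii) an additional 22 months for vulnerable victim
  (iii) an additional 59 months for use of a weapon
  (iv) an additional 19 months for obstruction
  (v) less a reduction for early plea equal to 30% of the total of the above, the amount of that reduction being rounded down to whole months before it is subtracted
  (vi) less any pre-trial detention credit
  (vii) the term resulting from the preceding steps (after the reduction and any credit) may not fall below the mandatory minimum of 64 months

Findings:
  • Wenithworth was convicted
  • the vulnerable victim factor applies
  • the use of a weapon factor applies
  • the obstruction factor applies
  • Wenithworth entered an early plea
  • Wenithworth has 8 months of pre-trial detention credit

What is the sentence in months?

93 months

Vulnerable victim enhancement: +22 months
Use of a weapon enhancement: +59 months
Obstruction enhancement: +19 months
Adjusted term: 44 months + 22 months + 59 months + 19 months = 144 months
Early plea reduction: 30% of 144 months = 43 months (rounded down)
After reduction: 144 − 43 = 101 months
Less pre-trial detention credit: 101 months − 8 months = 93 months
Minimum 64 months: 93 months meets the minimum, no increase.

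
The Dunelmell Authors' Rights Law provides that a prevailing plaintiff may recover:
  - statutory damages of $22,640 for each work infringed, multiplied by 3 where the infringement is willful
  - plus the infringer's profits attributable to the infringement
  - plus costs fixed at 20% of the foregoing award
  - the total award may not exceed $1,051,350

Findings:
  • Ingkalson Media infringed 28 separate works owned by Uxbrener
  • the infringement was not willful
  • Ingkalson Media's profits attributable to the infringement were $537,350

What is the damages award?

Statutory damages: 28 × $22,640 = $633,920
Infringement not willful: no ×3 enhancement.
Combined award: $633,920 + $537,350 = $1,171,270
Costs: 20% of $1,171,270 = $234,254
Award plus costs: $1,171,270 + $234,254 = $1,405,524
Cap at $1,051,350: $1,405,524 exceeds the cap → $1,051,350

$1,051,350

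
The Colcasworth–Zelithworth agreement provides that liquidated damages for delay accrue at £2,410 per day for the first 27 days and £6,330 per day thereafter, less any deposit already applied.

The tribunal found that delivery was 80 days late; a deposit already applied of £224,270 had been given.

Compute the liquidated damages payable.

First 27 days: 27 × £2,410 = £65,070
Remaining days: (80 − 27) × £6,330 = £335,490
Accrued per-day damages: £65,070 + £335,490 = £400,560
Less deposit already applied: £400,560 − £224,270 = £176,290

£176,290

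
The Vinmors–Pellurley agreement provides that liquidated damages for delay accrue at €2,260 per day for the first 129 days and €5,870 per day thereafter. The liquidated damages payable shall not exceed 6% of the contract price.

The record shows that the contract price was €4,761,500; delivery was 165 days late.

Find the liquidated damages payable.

First 129 days: 129 × €2,260 = €291,540
Remaining days: (165 − 129) × €5,870 = €211,320
Accrued per-day damages: €291,540 + €211,320 = €502,860
Cap: 6% of €4,761,500 = €285,690
Cap at €285,690: €502,860 exceeds the cap → €285,690

€285,690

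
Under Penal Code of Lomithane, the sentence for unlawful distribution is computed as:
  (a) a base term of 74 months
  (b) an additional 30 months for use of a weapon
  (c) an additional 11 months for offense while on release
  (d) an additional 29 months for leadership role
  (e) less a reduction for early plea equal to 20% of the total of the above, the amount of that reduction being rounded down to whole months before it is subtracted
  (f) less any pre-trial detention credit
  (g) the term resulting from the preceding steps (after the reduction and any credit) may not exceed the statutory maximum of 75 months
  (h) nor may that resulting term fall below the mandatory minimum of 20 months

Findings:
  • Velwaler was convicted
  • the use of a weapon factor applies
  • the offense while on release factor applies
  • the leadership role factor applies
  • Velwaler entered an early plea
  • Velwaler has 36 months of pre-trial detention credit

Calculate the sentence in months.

75 months

Use of a weapon enhancement: +30 months
Offense while on release enhancement: +11 months
Leadership role enhancement: +29 months
Adjusted term: 74 months + 30 months + 11 months + 29 months = 144 months
Early plea reduction: 20% of 144 months = 28 months (rounded down)
After reduction: 144 − 28 = 116 months
Less pre-trial detention credit: 116 months − 36 months = 80 months
Cap at 75 months: 80 months exceeds the cap → 75 months
Minimum 20 months: 75 months meets the minimum, no increase.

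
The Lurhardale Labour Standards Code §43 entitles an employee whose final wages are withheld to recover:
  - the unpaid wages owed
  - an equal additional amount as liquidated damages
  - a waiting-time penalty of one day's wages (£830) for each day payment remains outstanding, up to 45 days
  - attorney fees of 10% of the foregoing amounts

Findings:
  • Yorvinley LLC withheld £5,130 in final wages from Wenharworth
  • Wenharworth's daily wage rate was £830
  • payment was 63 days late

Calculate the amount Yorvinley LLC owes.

Liquidated damages (equal amount): £5,130
Penalty days: min(63, 45) = 45
Waiting-time penalty: 45 × £830 = £37,350
Subtotal: £5,130 + £5,130 + £37,350 = £47,610
Attorney fees: 10% of £47,610 = £4,761
Total award: £47,610 + £4,761 = £52,371

£52,371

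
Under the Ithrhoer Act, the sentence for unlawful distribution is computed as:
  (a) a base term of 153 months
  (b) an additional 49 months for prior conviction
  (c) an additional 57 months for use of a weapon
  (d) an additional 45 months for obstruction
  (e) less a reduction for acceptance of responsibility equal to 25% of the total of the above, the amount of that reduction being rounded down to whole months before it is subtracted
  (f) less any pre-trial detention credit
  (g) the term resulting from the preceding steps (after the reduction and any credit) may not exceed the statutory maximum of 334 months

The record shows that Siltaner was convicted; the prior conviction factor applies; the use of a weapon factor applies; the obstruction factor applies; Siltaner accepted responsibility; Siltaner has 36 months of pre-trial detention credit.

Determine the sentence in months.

Prior conviction enhancement: +49 months
Use of a weapon enhancement: +57 months
Obstruction enhancement: +45 months
Adjusted term: 153 months + 49 months + 57 months + 45 months = 304 months
Acceptance of responsibility reduction: 25% of 304 months = 76 months (rounded down)
After reduction: 304 − 76 = 228 months
Less pre-trial detention credit: 228 months − 36 months = 192 months
Cap at 334 months: 192 months is within the cap, no reduction.

192 months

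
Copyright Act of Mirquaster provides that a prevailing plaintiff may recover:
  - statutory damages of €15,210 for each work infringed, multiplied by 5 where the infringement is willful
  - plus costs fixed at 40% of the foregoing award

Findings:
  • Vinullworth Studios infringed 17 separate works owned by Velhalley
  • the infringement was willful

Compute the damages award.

Statutory damages: 17 × €15,210 = €258,570
Multiplied by 5: 5 × €258,570 = €1,292,850
Costs: 40% of €1,292,850 = €517,140
Award plus costs: €1,292,850 + €517,140 = €1,809,990

€1,809,990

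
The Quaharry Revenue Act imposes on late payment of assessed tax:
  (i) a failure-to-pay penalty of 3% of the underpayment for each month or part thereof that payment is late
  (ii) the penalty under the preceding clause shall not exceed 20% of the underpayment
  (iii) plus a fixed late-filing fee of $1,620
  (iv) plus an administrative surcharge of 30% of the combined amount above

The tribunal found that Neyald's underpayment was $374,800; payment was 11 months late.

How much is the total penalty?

Accrued rate: 3% × 11 = 33%, capped at 20% → 20%
Failure-to-pay penalty: 20% of $374,800 = $74,960
Penalty before surcharge: $74,960 + $1,620 = $76,580
Administrative surcharge: 30% of $76,580 = $22,974
Total penalty: $76,580 + $22,974 = $99,554

Penalty: $99,554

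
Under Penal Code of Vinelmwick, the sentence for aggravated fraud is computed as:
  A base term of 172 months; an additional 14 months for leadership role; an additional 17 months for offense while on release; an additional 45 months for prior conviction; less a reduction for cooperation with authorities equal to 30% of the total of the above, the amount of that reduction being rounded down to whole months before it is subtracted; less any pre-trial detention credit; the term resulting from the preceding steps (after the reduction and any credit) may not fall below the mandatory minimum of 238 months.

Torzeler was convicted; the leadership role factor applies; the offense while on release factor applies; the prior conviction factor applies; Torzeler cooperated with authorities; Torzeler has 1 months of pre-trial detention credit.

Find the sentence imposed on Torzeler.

Leadership role enhancement: +14 months
Offense while on release enhancement: +17 months
Prior conviction enhancement: +45 months
Adjusted term: 172 months + 14 months + 17 months + 45 months = 248 months
Cooperation with authorities reduction: 30% of 248 months = 74 months (rounded down)
After reduction: 248 − 74 = 174 months
Less pre-trial detention credit: 174 months − 1 months = 173 months
Minimum 238 months: 173 months is below the minimum → 238 months

238 months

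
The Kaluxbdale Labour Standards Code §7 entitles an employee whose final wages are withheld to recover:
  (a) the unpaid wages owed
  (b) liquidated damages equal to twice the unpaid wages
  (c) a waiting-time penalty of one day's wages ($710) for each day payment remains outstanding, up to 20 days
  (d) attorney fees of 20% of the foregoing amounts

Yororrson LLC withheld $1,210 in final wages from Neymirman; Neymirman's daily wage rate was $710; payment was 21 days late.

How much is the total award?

$21,396

Doubled: 2 × $1,210 = $2,420
Penalty days: min(21, 20) = 20
Waiting-time penalty: 20 × $710 = $14,200
Subtotal: $1,210 + $2,420 + $14,200 = $17,830
Attorney fees: 20% of $17,830 = $3,566
Total award: $17,830 + $3,566 = $21,396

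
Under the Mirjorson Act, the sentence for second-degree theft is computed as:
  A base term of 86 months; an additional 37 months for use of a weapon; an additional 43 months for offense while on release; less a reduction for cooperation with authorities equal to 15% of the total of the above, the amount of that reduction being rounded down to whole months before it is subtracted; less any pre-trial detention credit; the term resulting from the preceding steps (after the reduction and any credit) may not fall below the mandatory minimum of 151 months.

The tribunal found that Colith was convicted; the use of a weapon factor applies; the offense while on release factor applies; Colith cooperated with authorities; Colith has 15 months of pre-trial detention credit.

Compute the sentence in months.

151 months

Use of a weapon enhancement: +37 months
Offense while on release enhancement: +43 months
Adjusted term: 86 months + 37 months + 43 months = 166 months
Cooperation with authorities reduction: 15% of 166 months = 24 months (rounded down)
After reduction: 166 − 24 = 142 months
Less pre-trial detention credit: 142 months − 15 months = 127 months
Minimum 151 months: 127 months is below the minimum → 151 months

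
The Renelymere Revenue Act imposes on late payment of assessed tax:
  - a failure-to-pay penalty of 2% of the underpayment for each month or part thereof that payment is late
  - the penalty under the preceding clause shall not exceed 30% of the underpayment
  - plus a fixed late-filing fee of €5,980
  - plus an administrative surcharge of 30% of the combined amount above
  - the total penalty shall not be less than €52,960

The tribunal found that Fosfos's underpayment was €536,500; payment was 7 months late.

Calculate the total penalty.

Penalty: €105,417

Accrued rate: 2% × 7 = 14%, capped at 30% → 14%
Failure-to-pay penalty: 14% of €536,500 = €75,110
Penalty before surcharge: €75,110 + €5,980 = €81,090
Administrative surcharge: 30% of €81,090 = €24,327
Total penalty: €81,090 + €24,327 = €105,417
Minimum €52,960: €105,417 meets the minimum, no increase.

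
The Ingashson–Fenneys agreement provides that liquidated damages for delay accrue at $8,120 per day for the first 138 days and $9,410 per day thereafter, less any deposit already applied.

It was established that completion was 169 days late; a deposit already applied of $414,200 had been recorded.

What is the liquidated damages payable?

First 138 days: 138 × $8,120 = $1,120,560
Remaining days: (169 − 138) × $9,410 = $291,710
Accrued per-day damages: $1,120,560 + $291,710 = $1,412,270
Less deposit already applied: $1,412,270 − $414,200 = $998,070

$998,070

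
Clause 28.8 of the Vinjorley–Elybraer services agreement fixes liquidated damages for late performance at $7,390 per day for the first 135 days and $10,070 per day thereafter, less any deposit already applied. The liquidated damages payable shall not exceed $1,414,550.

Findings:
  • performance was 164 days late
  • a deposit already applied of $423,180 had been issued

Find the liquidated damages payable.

$866,500

First 135 days: 135 × $7,390 = $997,650
Remaining days: (164 − 135) × $10,070 = $292,030
Accrued per-day damages: $997,650 + $292,030 = $1,289,680
Less deposit already applied: $1,289,680 − $423,180 = $866,500
Cap at $1,414,550: $866,500 is within the cap, no reduction.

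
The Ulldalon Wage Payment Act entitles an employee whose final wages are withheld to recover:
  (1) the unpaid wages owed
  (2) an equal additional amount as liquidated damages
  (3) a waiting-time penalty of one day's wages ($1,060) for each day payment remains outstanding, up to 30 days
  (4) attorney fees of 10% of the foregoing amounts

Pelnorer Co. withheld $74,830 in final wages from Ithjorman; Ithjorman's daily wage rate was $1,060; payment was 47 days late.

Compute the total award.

$199,606

Liquidated damages (equal amount): $74,830
Penalty days: min(47, 30) = 30
Waiting-time penalty: 30 × $1,060 = $31,800
Subtotal: $74,830 + $74,830 + $31,800 = $181,460
Attorney fees: 10% of $181,460 = $18,146
Total award: $181,460 + $18,146 = $199,606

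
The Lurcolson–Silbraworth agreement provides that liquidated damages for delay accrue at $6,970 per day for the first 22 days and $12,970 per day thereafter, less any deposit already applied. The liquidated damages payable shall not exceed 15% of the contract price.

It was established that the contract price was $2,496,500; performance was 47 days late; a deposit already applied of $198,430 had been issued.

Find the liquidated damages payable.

First 22 days: 22 × $6,970 = $153,340
Remaining days: (47 − 22) × $12,970 = $324,250
Accrued per-day damages: $153,340 + $324,250 = $477,590
Less deposit already applied: $477,590 − $198,430 = $279,160
Cap: 15% of $2,496,500 = $374,475
Cap at $374,475: $279,160 is within the cap, no reduction.

$279,160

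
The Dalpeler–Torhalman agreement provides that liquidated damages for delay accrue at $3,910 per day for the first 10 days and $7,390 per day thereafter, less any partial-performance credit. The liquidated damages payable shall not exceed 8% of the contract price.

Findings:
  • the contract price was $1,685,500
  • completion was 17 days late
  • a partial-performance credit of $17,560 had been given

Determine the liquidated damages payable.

First 10 days: 10 × $3,910 = $39,100
Remaining days: (17 − 10) × $7,390 = $51,730
Accrued per-day damages: $39,100 + $51,730 = $90,830
Less partial-performance credit: $90,830 − $17,560 = $73,270
Cap: 8% of $1,685,500 = $134,840
Cap at $134,840: $73,270 is within the cap, no reduction.

Liquidated damages: $73,270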